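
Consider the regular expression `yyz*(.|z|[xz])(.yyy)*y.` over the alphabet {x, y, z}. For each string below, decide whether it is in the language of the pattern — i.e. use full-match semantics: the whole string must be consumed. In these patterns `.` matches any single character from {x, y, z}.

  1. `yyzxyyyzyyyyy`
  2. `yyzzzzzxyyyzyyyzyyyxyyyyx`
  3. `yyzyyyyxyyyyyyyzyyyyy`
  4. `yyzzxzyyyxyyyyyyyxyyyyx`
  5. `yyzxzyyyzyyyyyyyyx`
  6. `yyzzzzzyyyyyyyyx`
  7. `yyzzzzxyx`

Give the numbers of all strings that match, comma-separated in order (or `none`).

1 → match
2 → match
3 → match
4 → match
5 → match
6 → match
7. `yyzzzzxyx` → match

1, 2, 3, 4, 5, 6, 7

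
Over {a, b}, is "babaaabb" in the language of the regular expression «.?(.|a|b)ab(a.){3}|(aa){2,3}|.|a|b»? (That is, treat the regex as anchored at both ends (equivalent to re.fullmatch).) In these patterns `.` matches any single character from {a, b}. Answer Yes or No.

No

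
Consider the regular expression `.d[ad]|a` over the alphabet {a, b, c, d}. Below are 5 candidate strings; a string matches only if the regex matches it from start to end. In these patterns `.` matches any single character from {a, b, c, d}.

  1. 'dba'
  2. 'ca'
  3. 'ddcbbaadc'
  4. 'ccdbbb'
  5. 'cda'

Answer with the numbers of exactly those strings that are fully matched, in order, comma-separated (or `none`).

5

1 → no match
2 → no match
3 → no match
4 → no match
5 → match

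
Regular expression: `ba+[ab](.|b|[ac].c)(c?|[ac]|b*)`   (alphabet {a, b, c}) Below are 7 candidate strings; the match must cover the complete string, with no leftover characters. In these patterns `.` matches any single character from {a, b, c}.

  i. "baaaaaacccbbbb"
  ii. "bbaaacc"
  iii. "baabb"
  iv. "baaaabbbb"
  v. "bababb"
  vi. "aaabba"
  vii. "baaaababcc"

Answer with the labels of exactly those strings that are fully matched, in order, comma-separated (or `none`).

i → match
ii → no match — must start with "ba"
iii → match
iv → match
v → match
vi → no match — must start with "ba"
vii → match

i, iii, iv, v, vii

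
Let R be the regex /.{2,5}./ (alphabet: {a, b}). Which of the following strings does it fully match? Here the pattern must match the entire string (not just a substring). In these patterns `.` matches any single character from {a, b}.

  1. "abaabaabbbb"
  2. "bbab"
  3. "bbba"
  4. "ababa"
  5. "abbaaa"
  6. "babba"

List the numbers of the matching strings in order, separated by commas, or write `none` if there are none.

1 → no match
2 → match
3 → match
4 → match
5 → match
6 → match

2, 3, 4, 5, 6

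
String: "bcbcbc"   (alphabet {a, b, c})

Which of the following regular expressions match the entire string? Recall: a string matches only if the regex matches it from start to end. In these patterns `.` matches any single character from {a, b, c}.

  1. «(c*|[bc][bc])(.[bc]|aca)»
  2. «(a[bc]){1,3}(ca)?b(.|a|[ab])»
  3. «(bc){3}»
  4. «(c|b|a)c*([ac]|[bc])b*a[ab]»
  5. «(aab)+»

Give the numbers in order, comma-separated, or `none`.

3

1 → no match
2 → no match — must start with "a"
3 → match
4 → no match
5 → no match — must start with "aab"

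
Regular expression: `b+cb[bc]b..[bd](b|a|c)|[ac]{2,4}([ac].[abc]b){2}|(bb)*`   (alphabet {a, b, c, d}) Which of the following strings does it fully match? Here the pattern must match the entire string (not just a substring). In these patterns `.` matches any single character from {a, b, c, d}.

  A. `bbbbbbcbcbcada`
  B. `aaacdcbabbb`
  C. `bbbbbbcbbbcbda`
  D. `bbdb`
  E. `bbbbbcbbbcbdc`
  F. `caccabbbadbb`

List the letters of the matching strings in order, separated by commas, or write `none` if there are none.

A → match
B → match
C → match
D → no match
E → match
F → match

A, B, C, E, F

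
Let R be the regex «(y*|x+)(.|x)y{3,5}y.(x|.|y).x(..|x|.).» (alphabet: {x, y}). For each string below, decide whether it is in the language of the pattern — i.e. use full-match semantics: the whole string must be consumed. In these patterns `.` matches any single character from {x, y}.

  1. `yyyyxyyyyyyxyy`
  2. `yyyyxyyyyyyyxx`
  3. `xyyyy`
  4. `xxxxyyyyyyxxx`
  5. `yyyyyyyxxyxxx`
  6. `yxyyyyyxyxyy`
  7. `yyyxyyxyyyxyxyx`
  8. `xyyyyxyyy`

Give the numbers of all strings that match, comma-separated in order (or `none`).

5, 6

1 → no match
2 → no match
3 → no match
4 → no match
5 → match
6 → match
7 → no match
8 → no match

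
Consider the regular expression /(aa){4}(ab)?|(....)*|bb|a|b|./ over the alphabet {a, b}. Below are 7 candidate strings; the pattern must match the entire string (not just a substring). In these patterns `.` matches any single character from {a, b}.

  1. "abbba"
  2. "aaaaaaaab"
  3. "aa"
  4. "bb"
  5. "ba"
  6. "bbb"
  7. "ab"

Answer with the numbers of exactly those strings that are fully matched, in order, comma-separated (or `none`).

1 → no match
2 → no match
3 → no match
4 → match
5 → no match
6 → no match
7 → no match

4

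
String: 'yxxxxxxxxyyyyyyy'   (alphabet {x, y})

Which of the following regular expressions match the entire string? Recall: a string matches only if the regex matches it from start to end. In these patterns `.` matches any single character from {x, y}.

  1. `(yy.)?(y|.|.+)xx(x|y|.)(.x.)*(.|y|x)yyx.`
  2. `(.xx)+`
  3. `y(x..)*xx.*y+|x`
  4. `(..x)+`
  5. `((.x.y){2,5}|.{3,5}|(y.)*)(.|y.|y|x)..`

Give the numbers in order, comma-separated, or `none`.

1 → no match
2 → no match — must end with 'xx'
3 → match
4 → no match — must end with 'x'
5 → no match

3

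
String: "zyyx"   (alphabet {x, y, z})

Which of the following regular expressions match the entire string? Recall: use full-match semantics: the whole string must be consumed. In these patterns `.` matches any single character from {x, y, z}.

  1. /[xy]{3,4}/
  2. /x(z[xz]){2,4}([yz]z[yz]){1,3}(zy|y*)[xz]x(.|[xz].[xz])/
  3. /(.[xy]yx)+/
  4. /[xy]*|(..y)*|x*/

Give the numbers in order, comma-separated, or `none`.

3

1 → no match
2 → no match — must start with "xz"
3 → match
4 → no match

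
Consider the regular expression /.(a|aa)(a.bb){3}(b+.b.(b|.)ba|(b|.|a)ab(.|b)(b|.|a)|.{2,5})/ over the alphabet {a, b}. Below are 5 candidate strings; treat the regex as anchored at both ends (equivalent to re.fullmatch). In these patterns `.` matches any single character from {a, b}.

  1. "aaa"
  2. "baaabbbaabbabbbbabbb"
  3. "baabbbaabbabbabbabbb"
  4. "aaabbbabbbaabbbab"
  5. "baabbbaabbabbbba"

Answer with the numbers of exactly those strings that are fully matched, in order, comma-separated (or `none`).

1 → no match
2 → match
3 → no match
4 → match
5 → match

2, 4, 5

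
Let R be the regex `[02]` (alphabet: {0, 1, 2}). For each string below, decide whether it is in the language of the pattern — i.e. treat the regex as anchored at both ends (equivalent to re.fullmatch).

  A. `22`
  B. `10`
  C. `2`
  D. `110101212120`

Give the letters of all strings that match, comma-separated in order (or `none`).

C

A → no match
B → no match
C → match
D → no match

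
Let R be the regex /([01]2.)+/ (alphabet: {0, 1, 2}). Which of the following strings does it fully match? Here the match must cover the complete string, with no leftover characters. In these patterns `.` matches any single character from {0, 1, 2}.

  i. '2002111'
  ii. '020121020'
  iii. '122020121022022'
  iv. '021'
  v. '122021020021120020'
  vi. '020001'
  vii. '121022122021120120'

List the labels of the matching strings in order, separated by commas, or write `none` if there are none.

i → no match
ii → match
iii → match
iv → match
v → match
vi → no match
vii → match

ii, iii, iv, v, vii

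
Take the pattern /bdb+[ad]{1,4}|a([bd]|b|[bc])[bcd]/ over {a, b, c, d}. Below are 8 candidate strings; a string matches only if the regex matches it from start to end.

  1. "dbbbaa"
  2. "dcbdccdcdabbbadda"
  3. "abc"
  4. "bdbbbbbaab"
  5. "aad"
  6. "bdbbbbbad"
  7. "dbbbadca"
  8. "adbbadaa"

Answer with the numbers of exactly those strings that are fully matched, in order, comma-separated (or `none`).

1 → no match
2 → no match
3 → match
4 → no match
5 → no match
6 → match
7 → no match
8 → no match

3, 6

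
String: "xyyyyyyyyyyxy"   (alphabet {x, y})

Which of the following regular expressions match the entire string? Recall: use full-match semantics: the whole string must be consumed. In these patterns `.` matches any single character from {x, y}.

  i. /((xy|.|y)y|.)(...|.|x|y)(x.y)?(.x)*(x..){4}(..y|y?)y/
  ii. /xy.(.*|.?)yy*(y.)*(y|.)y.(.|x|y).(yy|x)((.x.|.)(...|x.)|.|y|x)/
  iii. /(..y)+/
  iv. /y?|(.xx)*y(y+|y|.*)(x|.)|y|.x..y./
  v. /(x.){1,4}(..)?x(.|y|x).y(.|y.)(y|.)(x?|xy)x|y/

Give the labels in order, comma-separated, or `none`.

ii

i → no match
ii → match
iii → no match
iv → no match
v → no match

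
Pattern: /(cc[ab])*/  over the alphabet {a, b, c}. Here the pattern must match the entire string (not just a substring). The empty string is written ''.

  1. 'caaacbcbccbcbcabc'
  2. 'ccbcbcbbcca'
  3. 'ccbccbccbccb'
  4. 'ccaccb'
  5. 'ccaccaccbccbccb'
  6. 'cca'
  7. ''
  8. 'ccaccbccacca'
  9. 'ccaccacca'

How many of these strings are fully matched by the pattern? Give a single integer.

1 → no match
2 → no match
3 → match
4 → match
5 → match
6 → match
7 → match
8 → match
9 → match
Total matched: 7

7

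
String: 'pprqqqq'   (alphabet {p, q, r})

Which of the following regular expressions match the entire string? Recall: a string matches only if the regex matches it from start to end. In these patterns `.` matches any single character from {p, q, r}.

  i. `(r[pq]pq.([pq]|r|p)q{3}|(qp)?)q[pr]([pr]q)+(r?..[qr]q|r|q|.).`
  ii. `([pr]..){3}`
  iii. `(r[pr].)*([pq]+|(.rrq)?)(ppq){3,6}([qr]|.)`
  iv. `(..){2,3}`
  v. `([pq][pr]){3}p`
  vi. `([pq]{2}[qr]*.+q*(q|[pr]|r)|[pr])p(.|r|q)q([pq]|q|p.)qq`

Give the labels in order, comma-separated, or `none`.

vi

i → no match
ii → no match
iii → no match
iv → no match
v → no match — must end with 'p'
vi → match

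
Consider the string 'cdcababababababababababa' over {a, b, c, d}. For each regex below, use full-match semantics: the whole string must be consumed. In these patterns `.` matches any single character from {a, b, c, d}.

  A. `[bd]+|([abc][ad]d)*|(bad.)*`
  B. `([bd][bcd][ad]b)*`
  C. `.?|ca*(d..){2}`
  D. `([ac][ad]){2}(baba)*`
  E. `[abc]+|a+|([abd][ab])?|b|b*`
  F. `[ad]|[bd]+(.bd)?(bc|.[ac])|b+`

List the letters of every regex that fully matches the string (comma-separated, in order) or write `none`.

A → no match
B → no match
C → no match
D → match
E → no match
F → no match

D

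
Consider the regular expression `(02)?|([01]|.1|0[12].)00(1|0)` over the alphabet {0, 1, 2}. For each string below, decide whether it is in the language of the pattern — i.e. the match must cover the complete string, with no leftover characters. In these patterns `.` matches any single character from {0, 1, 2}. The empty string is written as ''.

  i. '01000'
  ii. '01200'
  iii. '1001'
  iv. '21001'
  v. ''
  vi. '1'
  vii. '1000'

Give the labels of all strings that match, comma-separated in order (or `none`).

i → match
ii → no match
iii → match
iv → match
v → match
vi → no match
vii → match

i, iii, iv, v, vii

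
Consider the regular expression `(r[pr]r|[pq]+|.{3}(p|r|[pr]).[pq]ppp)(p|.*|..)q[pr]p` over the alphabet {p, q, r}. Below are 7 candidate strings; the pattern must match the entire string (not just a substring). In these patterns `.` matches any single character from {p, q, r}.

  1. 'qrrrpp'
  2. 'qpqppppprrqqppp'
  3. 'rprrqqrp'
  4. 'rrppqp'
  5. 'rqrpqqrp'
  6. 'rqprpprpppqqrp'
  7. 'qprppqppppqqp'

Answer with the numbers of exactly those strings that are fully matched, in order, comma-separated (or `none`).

1 → no match
2 → no match
3 → match
4 → no match
5 → no match
6 → no match
7 → no match

3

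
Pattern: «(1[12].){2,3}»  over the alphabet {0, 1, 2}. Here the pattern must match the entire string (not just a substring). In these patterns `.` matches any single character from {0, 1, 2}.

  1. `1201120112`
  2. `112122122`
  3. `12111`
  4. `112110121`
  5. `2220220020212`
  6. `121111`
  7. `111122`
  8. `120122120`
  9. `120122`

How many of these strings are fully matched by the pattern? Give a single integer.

1 → no match
2 → match
3 → no match
4 → match
5 → no match — must start with `1`
6 → match
7 → match
8 → match
9 → match
Total matched: 6

6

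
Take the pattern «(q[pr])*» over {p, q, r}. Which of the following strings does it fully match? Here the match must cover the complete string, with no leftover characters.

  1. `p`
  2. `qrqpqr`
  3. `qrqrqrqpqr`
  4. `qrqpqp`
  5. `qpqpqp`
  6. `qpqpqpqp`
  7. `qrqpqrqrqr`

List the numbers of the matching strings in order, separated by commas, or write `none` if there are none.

2, 3, 4, 5, 6, 7

1 → no match
2 → match
3 → match
4 → match
5 → match
6 → match
7 → match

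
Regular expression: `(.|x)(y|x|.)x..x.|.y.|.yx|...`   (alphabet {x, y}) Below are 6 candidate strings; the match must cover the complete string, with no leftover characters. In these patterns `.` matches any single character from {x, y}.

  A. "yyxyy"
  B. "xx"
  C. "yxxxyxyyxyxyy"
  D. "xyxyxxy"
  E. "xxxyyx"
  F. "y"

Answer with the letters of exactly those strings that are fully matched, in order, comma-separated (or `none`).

D

A. "yyxyy" → no match
B. "xx" → no match
C → no match
D. "xyxyxxy" → match
E. "xxxyyx" → no match
F. "y" → no match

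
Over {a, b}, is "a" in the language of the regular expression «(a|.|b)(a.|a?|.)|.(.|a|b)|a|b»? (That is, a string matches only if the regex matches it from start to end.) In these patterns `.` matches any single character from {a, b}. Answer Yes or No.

Yes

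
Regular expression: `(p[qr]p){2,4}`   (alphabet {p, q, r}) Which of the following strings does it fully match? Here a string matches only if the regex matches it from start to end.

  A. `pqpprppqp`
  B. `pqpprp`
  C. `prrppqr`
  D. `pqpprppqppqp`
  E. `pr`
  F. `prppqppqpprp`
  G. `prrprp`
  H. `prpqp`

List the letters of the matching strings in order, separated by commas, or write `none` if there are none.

A → match
B → match
C → no match — must end with `p`
D → match
E → no match — must end with `p`
F → match
G → no match
H → no match

A, B, D, F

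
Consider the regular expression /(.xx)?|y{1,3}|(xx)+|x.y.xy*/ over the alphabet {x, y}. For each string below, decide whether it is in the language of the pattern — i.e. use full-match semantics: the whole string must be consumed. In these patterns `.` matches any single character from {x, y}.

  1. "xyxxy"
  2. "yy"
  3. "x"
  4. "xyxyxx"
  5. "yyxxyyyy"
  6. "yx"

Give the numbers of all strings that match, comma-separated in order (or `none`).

2

1. "xyxxy" → no match
2. "yy" → match
3. "x" → no match
4. "xyxyxx" → no match
5. "yyxxyyyy" → no match
6. "yx" → no match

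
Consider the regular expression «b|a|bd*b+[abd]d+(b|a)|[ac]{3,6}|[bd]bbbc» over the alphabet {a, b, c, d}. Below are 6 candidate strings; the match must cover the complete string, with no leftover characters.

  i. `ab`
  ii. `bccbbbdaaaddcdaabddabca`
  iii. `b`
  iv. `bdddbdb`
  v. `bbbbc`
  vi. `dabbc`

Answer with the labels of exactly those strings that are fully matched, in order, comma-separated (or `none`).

iii, v

i → no match
ii → no match
iii → match
iv → no match
v → match
vi → no match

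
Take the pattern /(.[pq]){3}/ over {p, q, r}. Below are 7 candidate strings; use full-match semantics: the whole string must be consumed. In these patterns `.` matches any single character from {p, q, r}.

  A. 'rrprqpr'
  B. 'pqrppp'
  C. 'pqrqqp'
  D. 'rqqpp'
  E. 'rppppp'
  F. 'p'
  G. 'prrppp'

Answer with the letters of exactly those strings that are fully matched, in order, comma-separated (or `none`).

B, C, E

A → no match
B → match
C → match
D → no match
E → match
F → no match
G → no match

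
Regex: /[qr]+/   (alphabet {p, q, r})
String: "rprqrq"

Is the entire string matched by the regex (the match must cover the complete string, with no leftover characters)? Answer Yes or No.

No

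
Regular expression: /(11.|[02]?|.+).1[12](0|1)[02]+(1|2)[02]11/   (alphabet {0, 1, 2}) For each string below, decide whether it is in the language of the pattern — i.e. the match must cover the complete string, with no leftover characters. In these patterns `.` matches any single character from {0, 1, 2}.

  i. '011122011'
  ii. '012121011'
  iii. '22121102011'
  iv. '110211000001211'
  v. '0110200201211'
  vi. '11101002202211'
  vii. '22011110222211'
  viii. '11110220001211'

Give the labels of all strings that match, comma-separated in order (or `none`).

i, ii, iv, v, vii, viii

i. '011122011' → match
ii. '012121011' → match
iii. '22121102011' → no match
iv → match
v → match
vi → no match
vii → match
viii → match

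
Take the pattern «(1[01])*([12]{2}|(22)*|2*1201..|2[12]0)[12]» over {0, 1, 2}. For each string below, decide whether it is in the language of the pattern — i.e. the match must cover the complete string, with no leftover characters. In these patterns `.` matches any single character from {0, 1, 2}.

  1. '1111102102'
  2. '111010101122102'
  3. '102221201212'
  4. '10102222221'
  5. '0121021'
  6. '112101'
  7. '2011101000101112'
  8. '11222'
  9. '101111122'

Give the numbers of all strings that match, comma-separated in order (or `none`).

1 → match
2 → no match
3 → match
4 → match
5 → no match
6 → match
7 → no match
8 → match
9 → match

1, 3, 4, 6, 8, 9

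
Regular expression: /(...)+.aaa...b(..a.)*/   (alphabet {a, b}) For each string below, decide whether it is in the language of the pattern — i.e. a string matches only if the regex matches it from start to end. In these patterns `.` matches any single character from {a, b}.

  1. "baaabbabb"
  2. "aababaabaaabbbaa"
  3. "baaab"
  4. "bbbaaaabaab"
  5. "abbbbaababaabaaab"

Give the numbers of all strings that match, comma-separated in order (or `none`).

1. "baaabbabb" → no match
2 → no match
3. "baaab" → no match
4. "bbbaaaabaab" → match
5 → no match

4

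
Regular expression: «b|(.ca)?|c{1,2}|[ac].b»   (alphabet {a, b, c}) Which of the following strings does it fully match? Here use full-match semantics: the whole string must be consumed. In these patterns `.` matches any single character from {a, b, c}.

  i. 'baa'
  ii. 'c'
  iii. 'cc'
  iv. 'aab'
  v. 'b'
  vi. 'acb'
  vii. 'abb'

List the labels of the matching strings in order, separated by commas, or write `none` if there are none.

ii, iii, iv, v, vi, vii

i → no match
ii → match
iii → match
iv → match
v → match
vi → match
vii → match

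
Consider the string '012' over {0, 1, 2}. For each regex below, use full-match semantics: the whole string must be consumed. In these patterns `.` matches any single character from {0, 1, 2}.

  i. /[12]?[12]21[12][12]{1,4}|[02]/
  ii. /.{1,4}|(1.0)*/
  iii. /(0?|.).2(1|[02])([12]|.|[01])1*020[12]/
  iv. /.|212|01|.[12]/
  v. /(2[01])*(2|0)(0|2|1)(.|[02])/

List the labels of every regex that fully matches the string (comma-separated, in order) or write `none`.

ii, v

i → no match
ii → match
iii → no match
iv → no match
v → match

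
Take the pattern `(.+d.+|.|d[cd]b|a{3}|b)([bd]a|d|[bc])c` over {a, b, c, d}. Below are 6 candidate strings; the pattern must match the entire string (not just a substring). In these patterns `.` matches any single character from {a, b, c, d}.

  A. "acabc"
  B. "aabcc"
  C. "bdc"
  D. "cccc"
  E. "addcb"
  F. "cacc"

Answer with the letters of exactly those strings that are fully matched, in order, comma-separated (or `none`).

C

A → no match
B → no match
C → match
D → no match
E → no match — must end with "c"
F → no match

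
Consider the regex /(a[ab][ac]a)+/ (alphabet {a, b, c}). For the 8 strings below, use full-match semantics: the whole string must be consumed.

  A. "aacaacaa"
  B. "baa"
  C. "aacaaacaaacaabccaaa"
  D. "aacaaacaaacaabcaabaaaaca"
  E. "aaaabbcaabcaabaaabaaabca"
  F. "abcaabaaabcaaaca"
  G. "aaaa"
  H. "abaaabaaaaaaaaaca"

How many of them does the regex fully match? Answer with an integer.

A → no match
B → no match — must start with "a"
C → no match
D → match
E → no match
F → match
G → match
H → no match
Total matched: 3

3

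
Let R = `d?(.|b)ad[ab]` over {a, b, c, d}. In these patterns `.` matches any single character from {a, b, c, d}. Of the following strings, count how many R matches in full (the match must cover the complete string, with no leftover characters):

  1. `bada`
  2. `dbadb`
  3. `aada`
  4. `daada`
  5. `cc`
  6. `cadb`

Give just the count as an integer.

5

1 → match
2 → match
3 → match
4 → match
5 → no match
6 → match
Total matched: 5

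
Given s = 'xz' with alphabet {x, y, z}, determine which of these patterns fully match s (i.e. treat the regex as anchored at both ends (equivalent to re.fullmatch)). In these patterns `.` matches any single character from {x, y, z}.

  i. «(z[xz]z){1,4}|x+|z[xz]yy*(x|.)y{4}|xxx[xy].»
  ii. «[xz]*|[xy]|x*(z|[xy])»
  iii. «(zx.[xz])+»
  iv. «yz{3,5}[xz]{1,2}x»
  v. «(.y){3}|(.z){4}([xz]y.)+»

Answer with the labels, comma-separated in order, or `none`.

i → no match
ii → match
iii → no match — must start with 'zx'
iv → no match — must start with 'yz'
v → no match

ii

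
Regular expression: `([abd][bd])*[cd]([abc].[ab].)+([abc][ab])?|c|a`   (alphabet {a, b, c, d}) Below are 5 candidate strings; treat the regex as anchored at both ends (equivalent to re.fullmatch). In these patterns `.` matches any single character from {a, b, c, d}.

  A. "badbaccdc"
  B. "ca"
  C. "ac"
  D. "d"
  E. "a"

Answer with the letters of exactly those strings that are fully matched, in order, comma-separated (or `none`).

A → no match
B → no match
C → no match
D → no match
E → match

E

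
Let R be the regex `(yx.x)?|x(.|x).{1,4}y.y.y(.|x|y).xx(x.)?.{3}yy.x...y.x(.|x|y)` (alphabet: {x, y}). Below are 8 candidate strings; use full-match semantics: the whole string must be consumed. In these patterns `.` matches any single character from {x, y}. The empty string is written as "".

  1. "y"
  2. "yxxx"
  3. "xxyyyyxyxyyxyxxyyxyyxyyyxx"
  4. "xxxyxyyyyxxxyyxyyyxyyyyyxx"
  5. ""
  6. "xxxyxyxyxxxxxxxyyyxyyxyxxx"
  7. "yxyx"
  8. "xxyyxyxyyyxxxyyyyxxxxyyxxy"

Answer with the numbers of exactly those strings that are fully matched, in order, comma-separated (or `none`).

2, 4, 5, 6, 7, 8

1 → no match
2 → match
3 → no match
4 → match
5 → match
6 → match
7 → match
8 → match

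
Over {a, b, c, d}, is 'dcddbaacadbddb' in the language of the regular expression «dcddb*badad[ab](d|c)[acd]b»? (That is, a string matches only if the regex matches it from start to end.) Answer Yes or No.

No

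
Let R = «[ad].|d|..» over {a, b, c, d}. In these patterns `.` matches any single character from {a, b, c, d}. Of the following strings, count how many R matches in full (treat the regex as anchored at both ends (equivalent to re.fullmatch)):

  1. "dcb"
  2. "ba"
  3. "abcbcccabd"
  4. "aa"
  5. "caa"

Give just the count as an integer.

1. "dcb" → no match
2. "ba" → match
3. "abcbcccabd" → no match
4. "aa" → match
5. "caa" → no match
Total matched: 2

2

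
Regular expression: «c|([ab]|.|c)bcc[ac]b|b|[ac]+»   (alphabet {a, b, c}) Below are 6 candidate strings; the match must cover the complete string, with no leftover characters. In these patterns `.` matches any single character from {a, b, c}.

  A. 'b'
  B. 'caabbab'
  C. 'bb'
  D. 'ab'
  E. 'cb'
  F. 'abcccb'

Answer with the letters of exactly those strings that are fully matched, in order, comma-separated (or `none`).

A → match
B → no match
C → no match
D → no match
E → no match
F → match

A, F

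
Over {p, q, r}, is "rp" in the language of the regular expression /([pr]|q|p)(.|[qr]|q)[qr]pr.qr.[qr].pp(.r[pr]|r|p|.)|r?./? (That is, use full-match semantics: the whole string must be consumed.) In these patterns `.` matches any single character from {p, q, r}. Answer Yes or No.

Yes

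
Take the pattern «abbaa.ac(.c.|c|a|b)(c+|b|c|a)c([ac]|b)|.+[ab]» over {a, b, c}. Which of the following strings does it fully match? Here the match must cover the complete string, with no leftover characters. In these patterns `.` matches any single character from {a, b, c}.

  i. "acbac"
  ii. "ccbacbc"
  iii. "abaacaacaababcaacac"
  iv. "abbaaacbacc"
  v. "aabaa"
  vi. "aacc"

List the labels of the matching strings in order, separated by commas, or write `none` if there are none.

i → no match
ii → no match
iii → no match
iv → no match
v → match
vi → no match

v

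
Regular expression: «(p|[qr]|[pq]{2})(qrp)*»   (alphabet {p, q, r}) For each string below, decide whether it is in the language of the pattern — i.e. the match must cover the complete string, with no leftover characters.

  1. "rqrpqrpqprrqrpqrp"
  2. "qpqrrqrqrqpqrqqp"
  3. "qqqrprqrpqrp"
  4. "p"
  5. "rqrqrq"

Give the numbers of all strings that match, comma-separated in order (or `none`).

4

1 → no match
2 → no match
3 → no match
4 → match
5 → no match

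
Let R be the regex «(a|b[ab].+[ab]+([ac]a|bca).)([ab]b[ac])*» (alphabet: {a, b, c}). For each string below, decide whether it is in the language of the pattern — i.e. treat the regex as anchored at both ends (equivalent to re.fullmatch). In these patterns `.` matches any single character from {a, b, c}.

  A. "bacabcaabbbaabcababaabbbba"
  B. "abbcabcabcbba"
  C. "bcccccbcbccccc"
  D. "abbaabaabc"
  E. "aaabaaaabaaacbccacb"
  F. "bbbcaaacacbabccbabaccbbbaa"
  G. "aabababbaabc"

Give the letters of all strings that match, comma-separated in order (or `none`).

B, D

A → no match
B → match
C → no match
D → match
E → no match
F → no match
G → no match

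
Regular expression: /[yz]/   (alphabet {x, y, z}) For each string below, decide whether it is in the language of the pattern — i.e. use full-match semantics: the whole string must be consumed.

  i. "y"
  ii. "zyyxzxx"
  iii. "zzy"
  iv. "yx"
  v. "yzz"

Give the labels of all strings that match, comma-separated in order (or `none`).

i → match
ii → no match
iii → no match
iv → no match
v → no match

i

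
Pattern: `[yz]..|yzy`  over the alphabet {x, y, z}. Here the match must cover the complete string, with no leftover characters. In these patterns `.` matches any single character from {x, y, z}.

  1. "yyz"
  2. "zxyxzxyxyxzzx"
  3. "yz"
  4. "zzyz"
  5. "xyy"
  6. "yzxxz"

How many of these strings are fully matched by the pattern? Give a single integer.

1

1. "yyz" → match
2 → no match
3. "yz" → no match
4. "zzyz" → no match
5. "xyy" → no match
6. "yzxxz" → no match
Total matched: 1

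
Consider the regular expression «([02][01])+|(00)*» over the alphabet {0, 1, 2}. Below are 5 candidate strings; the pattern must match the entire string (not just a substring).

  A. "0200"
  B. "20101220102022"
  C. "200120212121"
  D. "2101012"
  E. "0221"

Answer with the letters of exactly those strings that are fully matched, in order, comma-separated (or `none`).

A. "0200" → no match
B → no match
C. "200120212121" → match
D. "2101012" → no match
E. "0221" → no match

C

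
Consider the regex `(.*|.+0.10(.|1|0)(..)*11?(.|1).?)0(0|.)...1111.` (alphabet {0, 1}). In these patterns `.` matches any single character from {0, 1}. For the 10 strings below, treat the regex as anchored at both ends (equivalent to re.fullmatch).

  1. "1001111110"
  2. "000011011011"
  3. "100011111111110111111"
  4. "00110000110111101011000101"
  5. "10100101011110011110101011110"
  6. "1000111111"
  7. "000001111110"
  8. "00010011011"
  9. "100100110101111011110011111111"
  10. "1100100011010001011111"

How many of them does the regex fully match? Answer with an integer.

4

1 → no match
2 → no match
3 → no match
4 → no match
5 → match
6 → no match
7 → match
8 → no match
9 → match
10 → match
Total matched: 4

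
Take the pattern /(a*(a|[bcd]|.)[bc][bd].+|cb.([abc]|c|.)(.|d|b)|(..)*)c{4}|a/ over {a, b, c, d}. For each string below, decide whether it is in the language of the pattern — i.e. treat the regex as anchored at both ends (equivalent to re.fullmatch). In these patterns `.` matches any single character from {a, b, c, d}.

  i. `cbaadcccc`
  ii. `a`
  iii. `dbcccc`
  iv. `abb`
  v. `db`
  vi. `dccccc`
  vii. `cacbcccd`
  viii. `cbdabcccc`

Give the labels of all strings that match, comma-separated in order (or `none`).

i, ii, iii, vi, viii

i → match
ii → match
iii → match
iv → no match
v → no match
vi → match
vii → no match
viii → match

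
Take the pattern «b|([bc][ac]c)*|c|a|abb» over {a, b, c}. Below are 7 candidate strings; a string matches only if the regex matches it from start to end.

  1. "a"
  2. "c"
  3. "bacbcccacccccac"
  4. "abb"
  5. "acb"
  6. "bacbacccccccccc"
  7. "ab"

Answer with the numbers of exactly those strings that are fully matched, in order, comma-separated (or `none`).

1, 2, 3, 4, 6

1 → match
2 → match
3 → match
4 → match
5 → no match
6 → match
7 → no match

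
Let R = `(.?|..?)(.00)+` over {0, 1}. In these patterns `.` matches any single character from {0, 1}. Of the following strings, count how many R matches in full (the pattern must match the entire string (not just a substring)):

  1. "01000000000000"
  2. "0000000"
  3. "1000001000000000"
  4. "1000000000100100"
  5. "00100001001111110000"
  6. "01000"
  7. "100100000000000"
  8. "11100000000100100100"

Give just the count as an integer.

6

1 → match
2 → match
3 → no match
4 → match
5 → no match
6 → match
7 → match
8 → match
Total matched: 6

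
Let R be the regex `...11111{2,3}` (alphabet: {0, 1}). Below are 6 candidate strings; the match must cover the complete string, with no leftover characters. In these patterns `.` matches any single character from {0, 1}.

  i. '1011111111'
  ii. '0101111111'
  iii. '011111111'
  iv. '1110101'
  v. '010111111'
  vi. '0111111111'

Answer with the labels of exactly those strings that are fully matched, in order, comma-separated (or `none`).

i, ii, iii, v, vi

i → match
ii → match
iii → match
iv → no match
v → match
vi → match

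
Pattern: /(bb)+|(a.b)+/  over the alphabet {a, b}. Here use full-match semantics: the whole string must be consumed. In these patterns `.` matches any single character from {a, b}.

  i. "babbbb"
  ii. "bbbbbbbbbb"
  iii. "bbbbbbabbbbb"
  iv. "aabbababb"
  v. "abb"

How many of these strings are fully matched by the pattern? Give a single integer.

i → no match
ii → match
iii → no match
iv → no match
v → match
Total matched: 2

2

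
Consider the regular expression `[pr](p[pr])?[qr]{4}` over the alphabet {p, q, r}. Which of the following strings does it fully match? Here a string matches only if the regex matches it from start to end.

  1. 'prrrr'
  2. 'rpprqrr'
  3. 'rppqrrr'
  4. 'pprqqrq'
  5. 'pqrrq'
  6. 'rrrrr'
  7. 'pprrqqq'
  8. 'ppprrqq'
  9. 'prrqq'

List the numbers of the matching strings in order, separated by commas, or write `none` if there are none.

1. 'prrrr' → match
2. 'rpprqrr' → match
3. 'rppqrrr' → match
4. 'pprqqrq' → match
5. 'pqrrq' → match
6. 'rrrrr' → match
7. 'pprrqqq' → match
8. 'ppprrqq' → match
9. 'prrqq' → match

1, 2, 3, 4, 5, 6, 7, 8, 9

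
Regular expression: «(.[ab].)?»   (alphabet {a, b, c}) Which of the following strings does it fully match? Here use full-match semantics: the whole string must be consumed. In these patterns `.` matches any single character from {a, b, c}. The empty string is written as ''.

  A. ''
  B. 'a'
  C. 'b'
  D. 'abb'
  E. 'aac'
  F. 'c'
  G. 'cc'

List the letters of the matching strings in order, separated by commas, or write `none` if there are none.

A, D, E

A. '' → match
B. 'a' → no match
C. 'b' → no match
D. 'abb' → match
E. 'aac' → match
F. 'c' → no match
G. 'cc' → no match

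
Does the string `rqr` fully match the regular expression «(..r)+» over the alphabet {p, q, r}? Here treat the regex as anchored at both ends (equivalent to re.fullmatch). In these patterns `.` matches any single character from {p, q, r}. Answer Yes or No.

Yes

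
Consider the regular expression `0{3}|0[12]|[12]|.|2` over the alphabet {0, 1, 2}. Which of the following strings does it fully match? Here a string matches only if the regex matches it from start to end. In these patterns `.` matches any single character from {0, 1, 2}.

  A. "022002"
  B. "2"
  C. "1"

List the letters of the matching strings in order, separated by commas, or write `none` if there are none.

A → no match
B → match
C → match

B, C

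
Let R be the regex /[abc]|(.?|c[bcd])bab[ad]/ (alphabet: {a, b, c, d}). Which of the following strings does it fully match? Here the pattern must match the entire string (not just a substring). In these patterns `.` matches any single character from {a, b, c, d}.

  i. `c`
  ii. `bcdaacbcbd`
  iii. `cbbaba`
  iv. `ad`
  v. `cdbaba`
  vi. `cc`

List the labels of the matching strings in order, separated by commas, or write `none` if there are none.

i, iii, v

i → match
ii → no match
iii → match
iv → no match
v → match
vi → no match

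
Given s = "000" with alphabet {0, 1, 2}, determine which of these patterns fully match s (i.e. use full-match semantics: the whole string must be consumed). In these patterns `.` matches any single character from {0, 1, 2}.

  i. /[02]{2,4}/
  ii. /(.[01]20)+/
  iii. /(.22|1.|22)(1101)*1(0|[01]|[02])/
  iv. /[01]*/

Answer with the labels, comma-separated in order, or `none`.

i, iv

i → match
ii → no match — must end with "20"
iii → no match
iv → match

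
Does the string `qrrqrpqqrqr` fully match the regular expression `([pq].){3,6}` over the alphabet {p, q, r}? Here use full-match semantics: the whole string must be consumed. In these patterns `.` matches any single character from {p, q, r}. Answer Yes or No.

No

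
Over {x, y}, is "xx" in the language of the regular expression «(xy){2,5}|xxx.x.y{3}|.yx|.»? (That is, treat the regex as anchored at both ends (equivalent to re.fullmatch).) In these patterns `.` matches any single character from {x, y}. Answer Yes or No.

No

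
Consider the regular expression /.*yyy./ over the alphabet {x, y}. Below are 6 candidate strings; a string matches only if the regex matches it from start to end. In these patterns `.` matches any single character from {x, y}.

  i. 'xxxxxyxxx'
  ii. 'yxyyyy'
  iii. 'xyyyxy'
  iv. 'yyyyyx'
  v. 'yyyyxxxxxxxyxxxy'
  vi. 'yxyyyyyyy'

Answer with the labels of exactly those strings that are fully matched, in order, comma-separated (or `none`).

i → no match
ii → match
iii → no match
iv → match
v → no match
vi → match

ii, iv, vi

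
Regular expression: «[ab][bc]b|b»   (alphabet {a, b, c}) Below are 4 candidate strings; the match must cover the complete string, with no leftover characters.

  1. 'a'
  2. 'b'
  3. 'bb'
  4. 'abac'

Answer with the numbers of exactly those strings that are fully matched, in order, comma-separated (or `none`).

2

1 → no match — must end with 'b'
2 → match
3 → no match
4 → no match — must end with 'b'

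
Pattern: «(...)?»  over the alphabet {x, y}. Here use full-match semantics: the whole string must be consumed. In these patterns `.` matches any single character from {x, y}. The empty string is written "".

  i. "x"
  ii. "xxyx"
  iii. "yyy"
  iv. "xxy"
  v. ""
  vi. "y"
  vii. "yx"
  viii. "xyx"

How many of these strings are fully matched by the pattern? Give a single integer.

i → no match
ii → no match
iii → match
iv → match
v → match
vi → no match
vii → no match
viii → match
Total matched: 4

4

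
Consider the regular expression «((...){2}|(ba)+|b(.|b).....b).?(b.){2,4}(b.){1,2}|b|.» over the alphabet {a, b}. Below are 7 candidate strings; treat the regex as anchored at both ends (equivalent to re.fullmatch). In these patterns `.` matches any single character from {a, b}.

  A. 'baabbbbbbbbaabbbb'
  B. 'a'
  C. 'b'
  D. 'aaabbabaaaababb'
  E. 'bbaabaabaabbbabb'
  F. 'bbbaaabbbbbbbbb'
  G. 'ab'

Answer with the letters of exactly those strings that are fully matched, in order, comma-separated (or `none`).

B, C, F

A → no match
B → match
C → match
D → no match
E → no match
F → match
G → no match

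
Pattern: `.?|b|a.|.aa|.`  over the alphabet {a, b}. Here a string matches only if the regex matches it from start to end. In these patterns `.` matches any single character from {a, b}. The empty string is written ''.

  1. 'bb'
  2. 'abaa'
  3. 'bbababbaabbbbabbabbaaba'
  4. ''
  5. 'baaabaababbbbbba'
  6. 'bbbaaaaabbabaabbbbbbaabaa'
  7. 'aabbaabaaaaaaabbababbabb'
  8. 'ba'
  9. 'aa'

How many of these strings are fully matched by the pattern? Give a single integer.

1 → no match
2 → no match
3 → no match
4 → match
5 → no match
6 → no match
7 → no match
8 → no match
9 → match
Total matched: 2

2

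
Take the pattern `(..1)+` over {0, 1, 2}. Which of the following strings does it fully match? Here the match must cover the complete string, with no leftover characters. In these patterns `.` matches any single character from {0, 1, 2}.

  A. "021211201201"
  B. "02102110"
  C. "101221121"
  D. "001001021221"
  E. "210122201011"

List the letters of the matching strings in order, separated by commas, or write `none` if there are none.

A → match
B → no match — must end with "1"
C → match
D → match
E → no match

A, C, D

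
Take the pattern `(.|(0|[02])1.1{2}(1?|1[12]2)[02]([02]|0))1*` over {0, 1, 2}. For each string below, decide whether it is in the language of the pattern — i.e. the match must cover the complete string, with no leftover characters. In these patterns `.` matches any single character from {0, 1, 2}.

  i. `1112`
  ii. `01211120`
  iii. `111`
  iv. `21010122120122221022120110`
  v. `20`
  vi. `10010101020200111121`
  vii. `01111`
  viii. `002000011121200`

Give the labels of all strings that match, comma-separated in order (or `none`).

i. `1112` → no match
ii. `01211120` → match
iii. `111` → match
iv → no match
v. `20` → no match
vi → no match
vii. `01111` → match
viii → no match

ii, iii, vii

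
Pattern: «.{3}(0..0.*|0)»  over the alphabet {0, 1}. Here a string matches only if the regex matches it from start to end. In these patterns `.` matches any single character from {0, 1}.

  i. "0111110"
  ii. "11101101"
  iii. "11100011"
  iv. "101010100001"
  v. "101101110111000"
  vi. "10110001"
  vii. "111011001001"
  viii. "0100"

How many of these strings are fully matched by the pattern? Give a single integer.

i → no match
ii → match
iii → no match
iv → no match
v → no match
vi → no match
vii → match
viii → match
Total matched: 3

3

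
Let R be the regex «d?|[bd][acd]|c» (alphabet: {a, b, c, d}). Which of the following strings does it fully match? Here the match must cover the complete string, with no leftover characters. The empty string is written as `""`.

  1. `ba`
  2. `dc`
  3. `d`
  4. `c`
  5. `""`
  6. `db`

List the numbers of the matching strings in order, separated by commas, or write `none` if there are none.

1, 2, 3, 4, 5

1 → match
2 → match
3 → match
4 → match
5 → match
6 → no match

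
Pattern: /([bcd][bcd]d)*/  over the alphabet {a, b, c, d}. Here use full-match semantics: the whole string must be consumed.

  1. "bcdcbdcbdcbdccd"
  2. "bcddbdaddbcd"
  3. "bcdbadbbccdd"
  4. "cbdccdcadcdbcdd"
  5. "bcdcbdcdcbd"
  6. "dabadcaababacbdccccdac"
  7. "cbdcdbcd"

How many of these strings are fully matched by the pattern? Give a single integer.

1

1 → match
2. "bcddbdaddbcd" → no match
3. "bcdbadbbccdd" → no match
4 → no match
5. "bcdcbdcdcbd" → no match
6 → no match
7. "cbdcdbcd" → no match
Total matched: 1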